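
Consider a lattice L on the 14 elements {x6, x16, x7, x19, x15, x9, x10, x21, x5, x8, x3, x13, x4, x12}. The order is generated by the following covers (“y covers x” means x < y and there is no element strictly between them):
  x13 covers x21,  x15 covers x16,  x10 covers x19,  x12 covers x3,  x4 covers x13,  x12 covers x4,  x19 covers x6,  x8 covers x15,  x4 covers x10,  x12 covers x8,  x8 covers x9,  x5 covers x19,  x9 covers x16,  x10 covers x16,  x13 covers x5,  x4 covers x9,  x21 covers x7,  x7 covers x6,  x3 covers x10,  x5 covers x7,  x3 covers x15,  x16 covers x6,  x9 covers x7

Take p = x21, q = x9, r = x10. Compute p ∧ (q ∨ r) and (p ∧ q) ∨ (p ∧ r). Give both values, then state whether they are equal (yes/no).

q ∨ r = x4, so p ∧ (q ∨ r) = x21 ∧ x4 = x21.
p ∧ q = x7 and p ∧ r = x6, so (p ∧ q) ∨ (p ∧ r) = x7 ∨ x6 = x7.
Equal: no.

x21; x7; no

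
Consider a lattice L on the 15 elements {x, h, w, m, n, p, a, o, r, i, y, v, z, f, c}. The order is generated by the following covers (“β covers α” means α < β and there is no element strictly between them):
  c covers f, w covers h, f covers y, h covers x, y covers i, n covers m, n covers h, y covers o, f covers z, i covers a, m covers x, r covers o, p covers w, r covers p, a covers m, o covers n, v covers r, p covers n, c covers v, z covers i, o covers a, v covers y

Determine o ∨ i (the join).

y

Common upper bounds of {o, i}: c, f, v, y.
The least among these is y.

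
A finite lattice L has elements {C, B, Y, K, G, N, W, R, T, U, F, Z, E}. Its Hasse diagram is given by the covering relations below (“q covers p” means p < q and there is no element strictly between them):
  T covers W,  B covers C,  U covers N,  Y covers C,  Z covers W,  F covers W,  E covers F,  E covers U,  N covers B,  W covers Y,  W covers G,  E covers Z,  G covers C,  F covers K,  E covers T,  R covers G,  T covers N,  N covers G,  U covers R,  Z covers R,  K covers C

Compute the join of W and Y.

Common upper bounds of {W, Y}: E, F, T, W, Z.
The least among these is W.

W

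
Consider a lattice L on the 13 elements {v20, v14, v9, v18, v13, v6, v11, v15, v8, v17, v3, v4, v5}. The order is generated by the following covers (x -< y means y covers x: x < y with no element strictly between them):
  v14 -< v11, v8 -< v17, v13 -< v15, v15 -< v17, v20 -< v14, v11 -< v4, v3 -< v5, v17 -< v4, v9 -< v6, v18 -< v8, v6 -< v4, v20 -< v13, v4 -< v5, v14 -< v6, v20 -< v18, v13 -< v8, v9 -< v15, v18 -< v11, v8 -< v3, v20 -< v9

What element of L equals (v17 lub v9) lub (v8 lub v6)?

v17 ∨ v9 = v17
v8 ∨ v6 = v4
v17 ∨ v4 = v4

v4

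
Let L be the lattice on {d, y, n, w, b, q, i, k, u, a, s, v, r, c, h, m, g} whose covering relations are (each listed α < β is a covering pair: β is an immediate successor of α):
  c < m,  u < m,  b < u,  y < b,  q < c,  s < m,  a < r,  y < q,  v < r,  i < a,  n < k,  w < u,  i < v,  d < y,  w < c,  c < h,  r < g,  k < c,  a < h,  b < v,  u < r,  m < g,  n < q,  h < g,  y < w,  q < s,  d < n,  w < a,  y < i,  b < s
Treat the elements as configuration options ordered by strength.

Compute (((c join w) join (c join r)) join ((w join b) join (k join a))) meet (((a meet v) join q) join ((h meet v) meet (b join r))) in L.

c ∨ w = c
c ∨ r = g
c ∨ g = g
w ∨ b = u
k ∨ a = h
u ∨ h = g
g ∨ g = g
a ∧ v = i
i ∨ q = h
h ∧ v = i
b ∨ r = r
i ∧ r = i
h ∨ i = h
g ∧ h = h

h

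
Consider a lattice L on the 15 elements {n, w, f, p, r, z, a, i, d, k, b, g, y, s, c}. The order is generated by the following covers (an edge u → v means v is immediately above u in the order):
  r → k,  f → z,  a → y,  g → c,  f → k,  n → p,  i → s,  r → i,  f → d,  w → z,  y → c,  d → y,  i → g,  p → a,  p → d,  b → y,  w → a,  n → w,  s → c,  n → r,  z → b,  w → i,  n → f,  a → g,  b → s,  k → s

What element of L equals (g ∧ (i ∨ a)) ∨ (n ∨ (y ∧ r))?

i ∨ a = g
g ∧ g = g
y ∧ r = n
n ∨ n = n
g ∨ n = g

g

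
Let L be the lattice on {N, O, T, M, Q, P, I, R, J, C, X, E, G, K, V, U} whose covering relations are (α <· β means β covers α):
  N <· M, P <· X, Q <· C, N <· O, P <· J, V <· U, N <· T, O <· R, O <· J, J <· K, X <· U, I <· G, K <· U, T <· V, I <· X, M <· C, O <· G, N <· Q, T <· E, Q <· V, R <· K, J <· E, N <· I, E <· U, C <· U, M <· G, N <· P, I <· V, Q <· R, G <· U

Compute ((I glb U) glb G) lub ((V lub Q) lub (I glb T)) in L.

V

I ∧ U = I
I ∧ G = I
V ∨ Q = V
I ∧ T = N
V ∨ N = V
I ∨ V = V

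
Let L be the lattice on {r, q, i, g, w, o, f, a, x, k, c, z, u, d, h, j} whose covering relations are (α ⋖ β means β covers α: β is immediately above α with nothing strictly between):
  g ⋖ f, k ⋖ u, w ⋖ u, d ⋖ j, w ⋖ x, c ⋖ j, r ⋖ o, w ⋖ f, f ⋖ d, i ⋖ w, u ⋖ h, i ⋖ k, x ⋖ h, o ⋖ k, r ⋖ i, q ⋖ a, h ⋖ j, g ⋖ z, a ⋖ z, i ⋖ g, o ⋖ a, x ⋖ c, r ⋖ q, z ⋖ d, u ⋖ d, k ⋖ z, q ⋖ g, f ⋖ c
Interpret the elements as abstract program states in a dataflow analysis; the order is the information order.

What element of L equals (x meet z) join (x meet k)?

i

x ∧ z = i
x ∧ k = i
i ∨ i = i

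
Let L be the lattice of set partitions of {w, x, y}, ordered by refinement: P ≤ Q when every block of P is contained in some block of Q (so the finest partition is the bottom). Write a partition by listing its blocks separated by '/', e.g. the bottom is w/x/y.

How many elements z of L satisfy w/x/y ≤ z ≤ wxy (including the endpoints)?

5

The interval [w/x/y, wxy] = {w/x/y, w/xy, wx/y, wxy, wy/x}, which has 5 elements.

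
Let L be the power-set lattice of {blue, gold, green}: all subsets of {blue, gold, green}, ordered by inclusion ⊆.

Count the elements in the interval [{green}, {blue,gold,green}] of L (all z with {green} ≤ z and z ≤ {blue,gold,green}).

4

The interval [{green}, {blue,gold,green}] = {{blue,gold,green}, {blue,green}, {gold,green}, {green}}, which has 4 elements.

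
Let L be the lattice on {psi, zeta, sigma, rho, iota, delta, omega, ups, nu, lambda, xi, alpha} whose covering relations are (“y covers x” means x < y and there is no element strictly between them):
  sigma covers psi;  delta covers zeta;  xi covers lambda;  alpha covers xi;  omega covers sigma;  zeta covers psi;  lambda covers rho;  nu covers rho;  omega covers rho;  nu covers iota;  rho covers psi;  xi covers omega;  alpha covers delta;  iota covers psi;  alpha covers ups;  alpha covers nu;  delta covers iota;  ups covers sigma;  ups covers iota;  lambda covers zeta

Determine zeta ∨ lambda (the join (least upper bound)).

Common upper bounds of {zeta, lambda}: alpha, lambda, xi.
The least among these is lambda.

lambda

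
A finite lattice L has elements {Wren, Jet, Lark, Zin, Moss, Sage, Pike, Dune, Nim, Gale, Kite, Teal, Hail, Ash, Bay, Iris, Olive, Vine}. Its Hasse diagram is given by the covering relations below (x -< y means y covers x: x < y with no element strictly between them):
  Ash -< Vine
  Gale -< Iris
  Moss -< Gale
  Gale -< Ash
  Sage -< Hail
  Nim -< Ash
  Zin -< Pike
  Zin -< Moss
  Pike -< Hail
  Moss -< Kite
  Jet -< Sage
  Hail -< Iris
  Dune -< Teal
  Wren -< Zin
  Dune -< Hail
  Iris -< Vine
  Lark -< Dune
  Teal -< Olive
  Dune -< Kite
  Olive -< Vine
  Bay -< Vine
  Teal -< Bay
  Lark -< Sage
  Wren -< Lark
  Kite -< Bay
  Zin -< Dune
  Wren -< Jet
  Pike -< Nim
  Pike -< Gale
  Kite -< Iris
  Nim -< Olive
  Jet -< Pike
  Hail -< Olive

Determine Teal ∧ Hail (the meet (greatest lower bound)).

Dune

Common lower bounds of {Teal, Hail}: Dune, Lark, Wren, Zin.
The greatest among these is Dune.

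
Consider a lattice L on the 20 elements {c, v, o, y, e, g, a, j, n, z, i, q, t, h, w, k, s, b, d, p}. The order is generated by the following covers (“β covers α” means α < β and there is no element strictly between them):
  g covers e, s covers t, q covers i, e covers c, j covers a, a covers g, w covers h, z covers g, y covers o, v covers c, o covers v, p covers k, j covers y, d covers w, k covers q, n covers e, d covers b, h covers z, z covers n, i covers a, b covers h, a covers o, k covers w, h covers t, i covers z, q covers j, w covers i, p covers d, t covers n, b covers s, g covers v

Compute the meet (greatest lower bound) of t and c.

Common lower bounds of {t, c}: c.
The greatest among these is c.

c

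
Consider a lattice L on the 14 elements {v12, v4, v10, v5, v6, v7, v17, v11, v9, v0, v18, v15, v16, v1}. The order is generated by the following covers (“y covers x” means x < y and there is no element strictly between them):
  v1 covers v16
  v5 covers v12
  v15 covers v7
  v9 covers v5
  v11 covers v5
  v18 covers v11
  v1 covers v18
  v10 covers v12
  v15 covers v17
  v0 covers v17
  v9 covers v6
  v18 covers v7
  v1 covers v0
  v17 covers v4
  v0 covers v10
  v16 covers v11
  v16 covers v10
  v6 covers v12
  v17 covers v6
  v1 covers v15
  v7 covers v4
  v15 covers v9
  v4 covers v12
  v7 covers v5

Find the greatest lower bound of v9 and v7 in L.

Common lower bounds of {v9, v7}: v12, v5.
The greatest among these is v5.

v5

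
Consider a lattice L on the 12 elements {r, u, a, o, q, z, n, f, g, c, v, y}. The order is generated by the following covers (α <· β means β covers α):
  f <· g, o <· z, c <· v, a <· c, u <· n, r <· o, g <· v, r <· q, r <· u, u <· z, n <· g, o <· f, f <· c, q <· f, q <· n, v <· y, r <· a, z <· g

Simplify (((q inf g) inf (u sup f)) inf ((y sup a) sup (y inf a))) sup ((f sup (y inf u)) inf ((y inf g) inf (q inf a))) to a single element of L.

q ∧ g = q
u ∨ f = g
q ∧ g = q
y ∨ a = y
y ∧ a = a
y ∨ a = y
q ∧ y = q
y ∧ u = u
f ∨ u = g
y ∧ g = g
q ∧ a = r
g ∧ r = r
g ∧ r = r
q ∨ r = q

q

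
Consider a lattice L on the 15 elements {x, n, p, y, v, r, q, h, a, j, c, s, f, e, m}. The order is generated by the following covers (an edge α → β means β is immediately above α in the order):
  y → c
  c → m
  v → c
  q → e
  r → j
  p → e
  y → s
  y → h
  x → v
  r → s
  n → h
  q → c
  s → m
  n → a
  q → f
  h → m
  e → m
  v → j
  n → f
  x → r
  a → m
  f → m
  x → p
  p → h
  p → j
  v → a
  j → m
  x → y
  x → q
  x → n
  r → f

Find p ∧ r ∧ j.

Common lower bounds of {p, r, j}: x.
The greatest among these is x.

x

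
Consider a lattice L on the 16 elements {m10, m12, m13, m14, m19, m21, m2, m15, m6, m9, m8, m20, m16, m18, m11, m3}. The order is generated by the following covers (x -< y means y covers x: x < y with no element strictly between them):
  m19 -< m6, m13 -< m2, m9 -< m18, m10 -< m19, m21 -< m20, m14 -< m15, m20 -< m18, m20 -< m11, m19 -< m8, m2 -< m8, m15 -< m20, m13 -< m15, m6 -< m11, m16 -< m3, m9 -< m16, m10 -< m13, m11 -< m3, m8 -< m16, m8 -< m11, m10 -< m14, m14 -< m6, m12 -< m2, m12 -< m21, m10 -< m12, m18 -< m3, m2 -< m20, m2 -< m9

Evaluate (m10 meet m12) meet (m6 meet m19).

m10 ∧ m12 = m10
m6 ∧ m19 = m19
m10 ∧ m19 = m10

m10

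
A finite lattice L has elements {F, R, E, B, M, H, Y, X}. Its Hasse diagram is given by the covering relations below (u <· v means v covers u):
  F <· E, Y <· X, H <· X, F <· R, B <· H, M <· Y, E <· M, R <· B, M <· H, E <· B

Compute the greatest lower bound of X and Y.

Y

Common lower bounds of {X, Y}: E, F, M, Y.
The greatest among these is Y.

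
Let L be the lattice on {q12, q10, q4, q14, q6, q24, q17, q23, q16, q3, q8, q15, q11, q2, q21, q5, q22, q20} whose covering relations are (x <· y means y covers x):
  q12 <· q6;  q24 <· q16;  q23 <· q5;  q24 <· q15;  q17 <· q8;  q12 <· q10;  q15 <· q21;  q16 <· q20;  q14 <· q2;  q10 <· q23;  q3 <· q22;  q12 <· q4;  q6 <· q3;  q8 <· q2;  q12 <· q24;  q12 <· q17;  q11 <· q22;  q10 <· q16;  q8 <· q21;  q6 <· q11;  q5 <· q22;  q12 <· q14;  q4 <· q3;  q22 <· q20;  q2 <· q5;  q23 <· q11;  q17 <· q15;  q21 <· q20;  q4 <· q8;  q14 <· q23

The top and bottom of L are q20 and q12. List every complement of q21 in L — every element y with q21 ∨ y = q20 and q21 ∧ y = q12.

q10, q11, q14, q23, q6

Need y with q21 ∨ y = q20 and q21 ∧ y = q12.
Checking each element gives: q10, q11, q14, q23, q6.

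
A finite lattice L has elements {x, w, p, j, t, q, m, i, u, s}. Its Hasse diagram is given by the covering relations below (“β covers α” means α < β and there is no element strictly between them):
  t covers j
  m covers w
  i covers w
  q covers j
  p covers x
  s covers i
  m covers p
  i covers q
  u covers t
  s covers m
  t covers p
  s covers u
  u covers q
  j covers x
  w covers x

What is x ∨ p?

p

Common upper bounds of {x, p}: m, p, s, t, u.
The least among these is p.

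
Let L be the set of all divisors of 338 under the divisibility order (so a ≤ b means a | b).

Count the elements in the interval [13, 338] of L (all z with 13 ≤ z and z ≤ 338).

The interval [13, 338] = {13, 169, 26, 338}, which has 4 elements.

4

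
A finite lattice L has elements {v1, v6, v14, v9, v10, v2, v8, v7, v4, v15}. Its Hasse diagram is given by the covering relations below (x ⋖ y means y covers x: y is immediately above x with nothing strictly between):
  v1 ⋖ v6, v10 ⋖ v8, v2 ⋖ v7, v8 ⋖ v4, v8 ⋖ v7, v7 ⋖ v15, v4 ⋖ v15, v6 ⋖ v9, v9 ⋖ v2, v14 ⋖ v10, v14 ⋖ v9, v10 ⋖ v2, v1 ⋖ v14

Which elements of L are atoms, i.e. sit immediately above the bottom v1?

The atoms are exactly the elements that cover v1: v14, v6.

v14, v6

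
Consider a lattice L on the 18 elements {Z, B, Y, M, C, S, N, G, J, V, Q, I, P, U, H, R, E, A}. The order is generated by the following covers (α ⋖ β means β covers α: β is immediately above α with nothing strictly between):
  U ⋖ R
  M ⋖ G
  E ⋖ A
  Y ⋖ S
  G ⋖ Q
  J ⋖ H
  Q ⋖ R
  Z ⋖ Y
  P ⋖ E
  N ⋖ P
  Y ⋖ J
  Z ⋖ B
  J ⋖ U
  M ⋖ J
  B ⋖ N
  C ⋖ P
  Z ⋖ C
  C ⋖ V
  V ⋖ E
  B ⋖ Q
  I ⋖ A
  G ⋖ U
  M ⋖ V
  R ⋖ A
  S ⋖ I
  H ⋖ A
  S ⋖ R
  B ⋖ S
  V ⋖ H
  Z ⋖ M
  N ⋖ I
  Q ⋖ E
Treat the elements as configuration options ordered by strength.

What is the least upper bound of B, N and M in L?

E

Common upper bounds of {B, N, M}: A, E.
The least among these is E.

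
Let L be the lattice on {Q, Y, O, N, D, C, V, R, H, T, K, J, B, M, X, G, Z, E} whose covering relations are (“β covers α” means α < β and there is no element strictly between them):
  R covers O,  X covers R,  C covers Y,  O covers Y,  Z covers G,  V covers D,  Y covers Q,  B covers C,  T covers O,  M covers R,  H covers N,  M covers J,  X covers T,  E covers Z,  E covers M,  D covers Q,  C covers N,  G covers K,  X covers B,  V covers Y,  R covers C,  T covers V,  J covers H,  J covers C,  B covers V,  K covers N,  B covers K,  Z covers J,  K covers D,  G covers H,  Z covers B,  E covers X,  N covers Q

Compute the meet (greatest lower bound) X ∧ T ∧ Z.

Common lower bounds of {X, T, Z}: D, Q, V, Y.
The greatest among these is V.

V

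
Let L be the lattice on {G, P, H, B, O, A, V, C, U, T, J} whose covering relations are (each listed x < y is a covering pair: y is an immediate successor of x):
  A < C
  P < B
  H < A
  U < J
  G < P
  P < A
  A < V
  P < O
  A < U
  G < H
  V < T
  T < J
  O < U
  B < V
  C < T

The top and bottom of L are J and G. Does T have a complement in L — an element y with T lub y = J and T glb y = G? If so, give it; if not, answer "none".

For every candidate y, either T ∨ y ≠ J or T ∧ y ≠ G; no complement exists.

none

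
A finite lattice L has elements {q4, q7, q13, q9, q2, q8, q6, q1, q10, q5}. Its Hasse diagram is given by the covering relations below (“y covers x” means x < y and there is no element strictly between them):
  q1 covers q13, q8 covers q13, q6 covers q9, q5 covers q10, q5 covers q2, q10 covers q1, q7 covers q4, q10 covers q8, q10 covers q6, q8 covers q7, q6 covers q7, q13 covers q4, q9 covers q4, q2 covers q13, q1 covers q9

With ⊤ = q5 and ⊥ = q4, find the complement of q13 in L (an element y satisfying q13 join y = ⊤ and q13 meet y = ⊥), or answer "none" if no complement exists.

none

For every candidate y, either q13 ∨ y ≠ q5 or q13 ∧ y ≠ q4; no complement exists.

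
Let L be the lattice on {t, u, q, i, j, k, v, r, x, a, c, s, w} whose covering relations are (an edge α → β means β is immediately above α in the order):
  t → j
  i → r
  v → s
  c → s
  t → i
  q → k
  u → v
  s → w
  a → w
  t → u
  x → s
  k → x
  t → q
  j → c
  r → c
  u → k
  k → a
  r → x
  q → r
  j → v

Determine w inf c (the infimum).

c

Common lower bounds of {w, c}: c, i, j, q, r, t.
The greatest among these is c.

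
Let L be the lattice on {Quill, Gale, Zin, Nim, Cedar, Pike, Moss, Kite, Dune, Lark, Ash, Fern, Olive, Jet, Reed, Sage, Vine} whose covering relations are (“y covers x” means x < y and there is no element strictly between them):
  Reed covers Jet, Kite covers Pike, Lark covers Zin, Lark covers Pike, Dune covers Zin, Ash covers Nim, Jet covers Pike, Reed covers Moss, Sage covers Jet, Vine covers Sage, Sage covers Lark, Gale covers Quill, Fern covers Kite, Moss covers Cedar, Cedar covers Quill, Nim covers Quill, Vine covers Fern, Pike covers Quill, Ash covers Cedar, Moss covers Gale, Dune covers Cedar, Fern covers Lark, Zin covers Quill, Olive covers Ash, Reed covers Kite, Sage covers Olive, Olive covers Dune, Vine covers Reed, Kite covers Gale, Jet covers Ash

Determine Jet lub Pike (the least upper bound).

Common upper bounds of {Jet, Pike}: Jet, Reed, Sage, Vine.
The least among these is Jet.

Jet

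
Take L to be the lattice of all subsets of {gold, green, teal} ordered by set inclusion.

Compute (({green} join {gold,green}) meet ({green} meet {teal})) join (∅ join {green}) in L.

{green}

{green} ∨ {gold,green} = {gold,green}
{green} ∧ {teal} = ∅
{gold,green} ∧ ∅ = ∅
∅ ∨ {green} = {green}
∅ ∨ {green} = {green}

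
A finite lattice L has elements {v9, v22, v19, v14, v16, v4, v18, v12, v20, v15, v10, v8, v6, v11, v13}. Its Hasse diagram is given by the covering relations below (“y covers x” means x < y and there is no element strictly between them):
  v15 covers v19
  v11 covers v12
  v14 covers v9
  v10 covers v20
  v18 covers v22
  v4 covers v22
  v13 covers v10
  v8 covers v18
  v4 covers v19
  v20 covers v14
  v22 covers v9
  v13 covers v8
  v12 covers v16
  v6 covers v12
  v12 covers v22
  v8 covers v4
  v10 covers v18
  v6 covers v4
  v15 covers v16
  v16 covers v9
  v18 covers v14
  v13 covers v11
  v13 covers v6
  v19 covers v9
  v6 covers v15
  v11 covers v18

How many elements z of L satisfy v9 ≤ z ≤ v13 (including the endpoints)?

The interval [v9, v13] = {v10, v11, v12, v13, v14, v15, v16, v18, v19, v20, v22, v4, v6, v8, v9}, which has 15 elements.

15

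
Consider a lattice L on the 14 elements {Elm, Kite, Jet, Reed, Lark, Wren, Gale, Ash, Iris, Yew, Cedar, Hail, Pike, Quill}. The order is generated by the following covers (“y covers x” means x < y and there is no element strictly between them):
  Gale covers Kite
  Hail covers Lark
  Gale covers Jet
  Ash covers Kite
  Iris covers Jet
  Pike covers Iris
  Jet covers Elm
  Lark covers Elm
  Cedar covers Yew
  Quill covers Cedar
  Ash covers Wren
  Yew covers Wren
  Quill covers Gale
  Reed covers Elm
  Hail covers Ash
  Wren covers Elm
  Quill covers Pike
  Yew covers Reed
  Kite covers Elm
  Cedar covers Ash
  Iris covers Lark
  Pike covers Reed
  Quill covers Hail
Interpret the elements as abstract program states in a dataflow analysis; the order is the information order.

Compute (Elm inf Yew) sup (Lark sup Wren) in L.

Elm ∧ Yew = Elm
Lark ∨ Wren = Hail
Elm ∨ Hail = Hail

Hail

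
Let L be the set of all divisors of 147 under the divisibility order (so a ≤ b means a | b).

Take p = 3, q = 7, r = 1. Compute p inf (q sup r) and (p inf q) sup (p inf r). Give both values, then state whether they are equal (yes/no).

q sup r = 7, so p inf (q sup r) = 3 inf 7 = 1.
p inf q = 1 and p inf r = 1, so (p inf q) sup (p inf r) = 1 sup 1 = 1.
Equal: yes.

1; 1; yes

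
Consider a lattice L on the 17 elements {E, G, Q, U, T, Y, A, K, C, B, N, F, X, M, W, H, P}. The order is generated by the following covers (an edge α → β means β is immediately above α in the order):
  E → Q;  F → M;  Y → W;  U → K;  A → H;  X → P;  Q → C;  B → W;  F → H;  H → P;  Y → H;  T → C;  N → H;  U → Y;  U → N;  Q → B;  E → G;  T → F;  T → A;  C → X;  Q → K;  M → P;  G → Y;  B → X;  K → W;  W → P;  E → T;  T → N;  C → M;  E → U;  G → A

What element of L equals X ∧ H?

X ∧ H = T

T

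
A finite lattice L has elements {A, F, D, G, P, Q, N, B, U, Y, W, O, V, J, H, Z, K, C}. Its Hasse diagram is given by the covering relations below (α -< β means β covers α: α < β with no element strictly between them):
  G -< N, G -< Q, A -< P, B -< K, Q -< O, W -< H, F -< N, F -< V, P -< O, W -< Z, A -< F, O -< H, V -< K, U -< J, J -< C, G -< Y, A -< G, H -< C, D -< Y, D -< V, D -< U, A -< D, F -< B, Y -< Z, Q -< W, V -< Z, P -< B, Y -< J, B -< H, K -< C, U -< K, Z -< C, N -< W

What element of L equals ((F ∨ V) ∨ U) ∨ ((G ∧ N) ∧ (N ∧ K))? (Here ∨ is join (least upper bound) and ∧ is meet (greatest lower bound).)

F ∨ V = V
V ∨ U = K
G ∧ N = G
N ∧ K = F
G ∧ F = A
K ∨ A = K

K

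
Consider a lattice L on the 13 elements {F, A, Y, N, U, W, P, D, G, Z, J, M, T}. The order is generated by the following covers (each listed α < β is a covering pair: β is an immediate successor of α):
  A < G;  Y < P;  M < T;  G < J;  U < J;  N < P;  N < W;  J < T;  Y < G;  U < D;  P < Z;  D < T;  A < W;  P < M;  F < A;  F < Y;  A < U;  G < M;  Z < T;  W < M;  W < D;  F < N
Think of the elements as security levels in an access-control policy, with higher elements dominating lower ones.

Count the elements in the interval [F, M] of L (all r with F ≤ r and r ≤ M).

8

The interval [F, M] = {A, F, G, M, N, P, W, Y}, which has 8 elements.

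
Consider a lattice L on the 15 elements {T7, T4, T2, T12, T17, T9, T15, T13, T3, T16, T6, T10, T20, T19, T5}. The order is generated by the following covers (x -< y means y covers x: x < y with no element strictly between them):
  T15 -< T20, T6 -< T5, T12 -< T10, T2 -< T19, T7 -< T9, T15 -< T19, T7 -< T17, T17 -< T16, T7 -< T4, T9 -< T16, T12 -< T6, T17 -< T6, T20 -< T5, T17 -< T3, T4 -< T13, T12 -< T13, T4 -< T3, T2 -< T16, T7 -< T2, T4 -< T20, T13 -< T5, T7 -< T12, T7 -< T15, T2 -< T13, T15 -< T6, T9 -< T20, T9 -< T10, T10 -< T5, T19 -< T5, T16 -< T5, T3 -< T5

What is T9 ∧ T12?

T7

Common lower bounds of {T9, T12}: T7.
The greatest among these is T7.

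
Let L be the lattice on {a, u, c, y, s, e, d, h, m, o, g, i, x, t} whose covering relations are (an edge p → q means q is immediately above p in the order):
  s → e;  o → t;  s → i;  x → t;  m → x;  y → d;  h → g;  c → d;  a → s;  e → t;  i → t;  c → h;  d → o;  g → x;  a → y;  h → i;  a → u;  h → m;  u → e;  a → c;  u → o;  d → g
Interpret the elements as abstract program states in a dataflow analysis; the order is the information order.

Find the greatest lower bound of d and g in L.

d

Common lower bounds of {d, g}: a, c, d, y.
The greatest among these is d.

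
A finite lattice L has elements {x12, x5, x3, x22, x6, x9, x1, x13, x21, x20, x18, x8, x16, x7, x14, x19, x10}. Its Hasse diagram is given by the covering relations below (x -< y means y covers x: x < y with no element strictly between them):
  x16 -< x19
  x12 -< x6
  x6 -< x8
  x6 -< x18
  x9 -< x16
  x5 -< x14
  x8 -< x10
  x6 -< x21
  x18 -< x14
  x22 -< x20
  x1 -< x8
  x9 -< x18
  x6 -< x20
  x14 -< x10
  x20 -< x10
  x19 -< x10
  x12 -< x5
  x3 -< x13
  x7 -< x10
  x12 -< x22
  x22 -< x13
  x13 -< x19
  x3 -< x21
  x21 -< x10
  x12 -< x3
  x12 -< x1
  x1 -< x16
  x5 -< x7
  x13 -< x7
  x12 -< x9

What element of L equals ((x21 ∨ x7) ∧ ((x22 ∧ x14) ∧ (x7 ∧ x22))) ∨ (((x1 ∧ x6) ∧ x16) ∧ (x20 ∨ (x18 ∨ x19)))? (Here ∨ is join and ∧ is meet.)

x21 ∨ x7 = x10
x22 ∧ x14 = x12
x7 ∧ x22 = x22
x12 ∧ x22 = x12
x10 ∧ x12 = x12
x1 ∧ x6 = x12
x12 ∧ x16 = x12
x18 ∨ x19 = x10
x20 ∨ x10 = x10
x12 ∧ x10 = x12
x12 ∨ x12 = x12

x12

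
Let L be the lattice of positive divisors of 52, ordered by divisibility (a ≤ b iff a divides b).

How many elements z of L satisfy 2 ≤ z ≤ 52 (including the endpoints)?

4

The interval [2, 52] = {2, 26, 4, 52}, which has 4 elements.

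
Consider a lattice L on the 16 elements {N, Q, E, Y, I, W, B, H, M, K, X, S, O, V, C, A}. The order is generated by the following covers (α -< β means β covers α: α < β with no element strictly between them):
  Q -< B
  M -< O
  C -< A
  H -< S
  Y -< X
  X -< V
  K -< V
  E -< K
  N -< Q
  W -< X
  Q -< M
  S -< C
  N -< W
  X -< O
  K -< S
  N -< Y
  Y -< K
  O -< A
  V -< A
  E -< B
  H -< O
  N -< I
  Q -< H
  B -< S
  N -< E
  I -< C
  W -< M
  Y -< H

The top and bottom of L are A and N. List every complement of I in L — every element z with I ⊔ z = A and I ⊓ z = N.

M, O, V, W, X

Need z with I ∨ z = A and I ∧ z = N.
Checking each element gives: M, O, V, W, X.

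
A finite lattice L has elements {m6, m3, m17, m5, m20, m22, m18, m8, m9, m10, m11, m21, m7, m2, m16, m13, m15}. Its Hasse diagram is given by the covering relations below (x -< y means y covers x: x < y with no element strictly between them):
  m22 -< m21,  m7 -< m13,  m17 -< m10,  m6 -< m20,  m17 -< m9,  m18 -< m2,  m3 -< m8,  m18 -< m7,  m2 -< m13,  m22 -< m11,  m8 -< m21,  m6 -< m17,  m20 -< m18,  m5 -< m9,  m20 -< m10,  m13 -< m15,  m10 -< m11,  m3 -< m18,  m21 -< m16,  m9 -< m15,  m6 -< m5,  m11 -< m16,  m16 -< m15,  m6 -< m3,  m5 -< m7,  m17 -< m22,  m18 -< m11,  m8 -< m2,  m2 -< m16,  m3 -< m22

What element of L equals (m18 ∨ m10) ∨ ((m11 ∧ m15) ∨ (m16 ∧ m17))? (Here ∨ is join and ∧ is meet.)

m18 ∨ m10 = m11
m11 ∧ m15 = m11
m16 ∧ m17 = m17
m11 ∨ m17 = m11
m11 ∨ m11 = m11

m11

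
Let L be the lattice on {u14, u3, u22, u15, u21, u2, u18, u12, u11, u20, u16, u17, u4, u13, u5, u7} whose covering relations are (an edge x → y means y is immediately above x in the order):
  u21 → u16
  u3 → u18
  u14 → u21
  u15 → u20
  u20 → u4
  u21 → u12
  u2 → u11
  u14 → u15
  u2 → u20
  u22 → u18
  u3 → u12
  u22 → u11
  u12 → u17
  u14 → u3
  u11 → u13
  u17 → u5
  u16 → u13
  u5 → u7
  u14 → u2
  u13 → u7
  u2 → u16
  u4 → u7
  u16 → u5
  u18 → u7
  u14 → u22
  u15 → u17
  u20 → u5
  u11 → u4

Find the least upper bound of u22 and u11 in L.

Common upper bounds of {u22, u11}: u11, u13, u4, u7.
The least among these is u11.

u11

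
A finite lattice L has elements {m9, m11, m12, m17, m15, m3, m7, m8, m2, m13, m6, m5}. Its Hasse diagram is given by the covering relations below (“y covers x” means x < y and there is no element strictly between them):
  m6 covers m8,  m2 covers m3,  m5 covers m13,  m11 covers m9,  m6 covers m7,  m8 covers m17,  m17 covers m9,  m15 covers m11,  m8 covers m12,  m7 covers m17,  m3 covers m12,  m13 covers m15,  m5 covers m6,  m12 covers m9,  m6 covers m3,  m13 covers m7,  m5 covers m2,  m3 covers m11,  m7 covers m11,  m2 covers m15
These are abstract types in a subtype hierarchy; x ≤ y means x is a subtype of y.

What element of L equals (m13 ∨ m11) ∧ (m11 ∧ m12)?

m13 ∨ m11 = m13
m11 ∧ m12 = m9
m13 ∧ m9 = m9

m9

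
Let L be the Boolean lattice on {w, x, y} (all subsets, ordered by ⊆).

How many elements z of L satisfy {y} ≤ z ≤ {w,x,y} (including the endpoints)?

4

The interval [{y}, {w,x,y}] = {{w,x,y}, {w,y}, {x,y}, {y}}, which has 4 elements.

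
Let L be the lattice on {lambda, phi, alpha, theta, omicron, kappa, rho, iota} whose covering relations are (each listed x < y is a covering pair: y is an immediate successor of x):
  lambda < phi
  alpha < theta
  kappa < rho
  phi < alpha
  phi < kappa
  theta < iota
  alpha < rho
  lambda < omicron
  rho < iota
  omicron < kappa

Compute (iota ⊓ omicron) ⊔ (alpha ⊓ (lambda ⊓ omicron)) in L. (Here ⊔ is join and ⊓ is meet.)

iota ∧ omicron = omicron
lambda ∧ omicron = lambda
alpha ∧ lambda = lambda
omicron ∨ lambda = omicron

omicron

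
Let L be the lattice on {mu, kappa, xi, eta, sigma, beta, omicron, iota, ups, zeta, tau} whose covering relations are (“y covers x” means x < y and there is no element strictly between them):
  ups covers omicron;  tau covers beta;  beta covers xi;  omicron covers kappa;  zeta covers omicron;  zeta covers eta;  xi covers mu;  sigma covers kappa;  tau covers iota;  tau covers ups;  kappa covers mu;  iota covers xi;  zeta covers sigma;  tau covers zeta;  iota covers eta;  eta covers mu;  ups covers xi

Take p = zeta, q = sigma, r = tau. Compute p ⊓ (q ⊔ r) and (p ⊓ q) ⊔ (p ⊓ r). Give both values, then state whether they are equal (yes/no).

q ⊔ r = tau, so p ⊓ (q ⊔ r) = zeta ⊓ tau = zeta.
p ⊓ q = sigma and p ⊓ r = zeta, so (p ⊓ q) ⊔ (p ⊓ r) = sigma ⊔ zeta = zeta.
Equal: yes.

zeta; zeta; yes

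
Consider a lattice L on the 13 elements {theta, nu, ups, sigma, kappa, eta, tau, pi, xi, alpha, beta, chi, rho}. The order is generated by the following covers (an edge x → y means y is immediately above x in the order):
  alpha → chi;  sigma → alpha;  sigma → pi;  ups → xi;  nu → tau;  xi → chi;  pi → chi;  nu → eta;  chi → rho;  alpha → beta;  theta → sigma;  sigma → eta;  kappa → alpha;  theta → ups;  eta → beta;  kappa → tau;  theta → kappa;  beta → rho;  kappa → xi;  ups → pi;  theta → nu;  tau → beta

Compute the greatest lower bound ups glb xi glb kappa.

Common lower bounds of {ups, xi, kappa}: theta.
The greatest among these is theta.

theta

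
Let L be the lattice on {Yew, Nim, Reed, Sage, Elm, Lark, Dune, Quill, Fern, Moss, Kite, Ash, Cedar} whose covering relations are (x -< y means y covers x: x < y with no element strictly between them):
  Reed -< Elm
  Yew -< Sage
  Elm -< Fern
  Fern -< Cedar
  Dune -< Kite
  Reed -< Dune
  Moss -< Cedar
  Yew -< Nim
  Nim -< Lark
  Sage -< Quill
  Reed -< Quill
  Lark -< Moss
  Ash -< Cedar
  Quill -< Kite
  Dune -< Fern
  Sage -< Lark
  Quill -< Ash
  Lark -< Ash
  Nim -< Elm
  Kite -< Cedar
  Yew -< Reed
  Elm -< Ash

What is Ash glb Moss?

Lark

Common lower bounds of {Ash, Moss}: Lark, Nim, Sage, Yew.
The greatest among these is Lark.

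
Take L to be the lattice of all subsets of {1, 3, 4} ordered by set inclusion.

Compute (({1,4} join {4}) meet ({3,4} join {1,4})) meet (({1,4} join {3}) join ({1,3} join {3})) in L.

{1,4} ∨ {4} = {1,4}
{3,4} ∨ {1,4} = {1,3,4}
{1,4} ∧ {1,3,4} = {1,4}
{1,4} ∨ {3} = {1,3,4}
{1,3} ∨ {3} = {1,3}
{1,3,4} ∨ {1,3} = {1,3,4}
{1,4} ∧ {1,3,4} = {1,4}

{1,4}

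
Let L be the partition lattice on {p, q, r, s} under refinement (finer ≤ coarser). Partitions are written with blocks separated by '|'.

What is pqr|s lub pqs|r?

pqrs

The join of pqr|s and pqs|r merges any blocks that overlap across the partitions, giving pqrs.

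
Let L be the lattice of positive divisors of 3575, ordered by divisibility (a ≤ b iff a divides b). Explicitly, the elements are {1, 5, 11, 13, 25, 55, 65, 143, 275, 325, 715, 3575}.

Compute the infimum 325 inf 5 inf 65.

In the divisibility order, the meet is the greatest common divisor: gcd(325, 5, 65) = 5.

5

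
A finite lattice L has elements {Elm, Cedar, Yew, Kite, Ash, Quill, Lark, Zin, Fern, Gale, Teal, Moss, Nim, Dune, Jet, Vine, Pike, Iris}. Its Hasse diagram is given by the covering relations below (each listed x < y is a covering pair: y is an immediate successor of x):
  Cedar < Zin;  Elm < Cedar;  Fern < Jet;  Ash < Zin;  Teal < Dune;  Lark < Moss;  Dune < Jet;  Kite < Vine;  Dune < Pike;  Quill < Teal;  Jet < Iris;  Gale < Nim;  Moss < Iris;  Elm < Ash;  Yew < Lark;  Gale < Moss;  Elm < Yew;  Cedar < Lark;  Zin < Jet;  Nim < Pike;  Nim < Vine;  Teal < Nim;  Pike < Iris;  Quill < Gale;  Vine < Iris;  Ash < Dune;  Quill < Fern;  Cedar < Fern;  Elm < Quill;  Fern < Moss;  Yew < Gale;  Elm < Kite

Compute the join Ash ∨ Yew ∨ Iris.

Iris

Common upper bounds of {Ash, Yew, Iris}: Iris.
The least among these is Iris.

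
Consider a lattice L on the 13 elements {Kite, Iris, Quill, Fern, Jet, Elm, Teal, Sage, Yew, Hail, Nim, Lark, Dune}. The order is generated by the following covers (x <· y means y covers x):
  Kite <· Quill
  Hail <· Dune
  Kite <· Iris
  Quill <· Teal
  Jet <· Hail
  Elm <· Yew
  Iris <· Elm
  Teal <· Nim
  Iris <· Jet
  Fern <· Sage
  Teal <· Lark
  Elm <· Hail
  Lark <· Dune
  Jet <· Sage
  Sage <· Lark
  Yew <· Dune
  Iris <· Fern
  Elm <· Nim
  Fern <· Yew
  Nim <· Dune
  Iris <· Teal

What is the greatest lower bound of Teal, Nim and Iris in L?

Iris

Common lower bounds of {Teal, Nim, Iris}: Iris, Kite.
The greatest among these is Iris.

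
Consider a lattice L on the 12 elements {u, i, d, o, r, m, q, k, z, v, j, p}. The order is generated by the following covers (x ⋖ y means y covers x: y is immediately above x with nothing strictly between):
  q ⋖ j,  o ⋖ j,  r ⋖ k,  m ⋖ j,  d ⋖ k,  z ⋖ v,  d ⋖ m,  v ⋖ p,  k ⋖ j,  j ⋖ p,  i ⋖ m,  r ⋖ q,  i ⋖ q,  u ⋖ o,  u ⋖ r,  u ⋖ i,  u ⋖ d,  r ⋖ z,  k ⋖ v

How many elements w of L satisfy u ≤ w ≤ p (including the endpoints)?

The interval [u, p] = {d, i, j, k, m, o, p, q, r, u, v, z}, which has 12 elements.

12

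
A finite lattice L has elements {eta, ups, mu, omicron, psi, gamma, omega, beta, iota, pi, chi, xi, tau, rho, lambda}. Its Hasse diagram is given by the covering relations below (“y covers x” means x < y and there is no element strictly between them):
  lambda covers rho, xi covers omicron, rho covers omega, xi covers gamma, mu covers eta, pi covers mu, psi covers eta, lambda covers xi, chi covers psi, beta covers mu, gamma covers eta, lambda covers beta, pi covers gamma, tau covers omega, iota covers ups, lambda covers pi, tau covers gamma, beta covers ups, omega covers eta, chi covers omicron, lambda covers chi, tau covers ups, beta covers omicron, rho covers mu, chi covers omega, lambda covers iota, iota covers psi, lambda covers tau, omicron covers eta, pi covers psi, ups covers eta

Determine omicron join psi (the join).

Common upper bounds of {omicron, psi}: chi, lambda.
The least among these is chi.

chi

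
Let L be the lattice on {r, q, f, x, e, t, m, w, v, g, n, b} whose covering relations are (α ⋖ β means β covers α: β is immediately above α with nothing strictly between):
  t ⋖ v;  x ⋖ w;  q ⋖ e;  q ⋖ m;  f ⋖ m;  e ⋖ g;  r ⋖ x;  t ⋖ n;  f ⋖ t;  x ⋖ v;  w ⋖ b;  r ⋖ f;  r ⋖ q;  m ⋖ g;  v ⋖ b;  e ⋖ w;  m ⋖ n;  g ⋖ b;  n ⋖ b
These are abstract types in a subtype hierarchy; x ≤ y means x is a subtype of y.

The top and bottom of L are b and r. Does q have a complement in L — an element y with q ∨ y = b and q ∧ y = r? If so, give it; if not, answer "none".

Need y with q ∨ y = b and q ∧ y = r.
Checking each element gives: v.

v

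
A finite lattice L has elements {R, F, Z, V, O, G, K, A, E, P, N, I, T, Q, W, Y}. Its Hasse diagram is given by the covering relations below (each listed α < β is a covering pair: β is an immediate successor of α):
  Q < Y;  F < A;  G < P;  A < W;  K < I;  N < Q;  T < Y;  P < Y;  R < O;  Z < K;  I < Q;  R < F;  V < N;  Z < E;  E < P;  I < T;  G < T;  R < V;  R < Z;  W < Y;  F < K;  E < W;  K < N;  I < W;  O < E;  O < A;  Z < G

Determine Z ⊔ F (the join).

K

Common upper bounds of {Z, F}: I, K, N, Q, T, W, Y.
The least among these is K.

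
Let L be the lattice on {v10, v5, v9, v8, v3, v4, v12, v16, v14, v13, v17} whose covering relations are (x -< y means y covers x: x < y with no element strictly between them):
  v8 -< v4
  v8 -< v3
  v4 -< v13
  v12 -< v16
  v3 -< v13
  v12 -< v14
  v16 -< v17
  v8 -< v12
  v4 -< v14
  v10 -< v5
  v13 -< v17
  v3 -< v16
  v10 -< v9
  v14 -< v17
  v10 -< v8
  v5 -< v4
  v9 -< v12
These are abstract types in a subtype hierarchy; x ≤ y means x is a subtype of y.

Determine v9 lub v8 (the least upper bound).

v12

Common upper bounds of {v9, v8}: v12, v14, v16, v17.
The least among these is v12.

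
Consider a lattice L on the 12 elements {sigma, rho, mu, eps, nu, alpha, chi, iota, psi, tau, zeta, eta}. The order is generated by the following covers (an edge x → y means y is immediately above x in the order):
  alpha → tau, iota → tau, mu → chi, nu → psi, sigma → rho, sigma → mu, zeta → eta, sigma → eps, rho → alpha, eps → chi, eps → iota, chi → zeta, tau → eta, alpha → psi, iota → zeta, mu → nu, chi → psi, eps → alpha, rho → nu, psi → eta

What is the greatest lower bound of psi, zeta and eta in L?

Common lower bounds of {psi, zeta, eta}: chi, eps, mu, sigma.
The greatest among these is chi.

chi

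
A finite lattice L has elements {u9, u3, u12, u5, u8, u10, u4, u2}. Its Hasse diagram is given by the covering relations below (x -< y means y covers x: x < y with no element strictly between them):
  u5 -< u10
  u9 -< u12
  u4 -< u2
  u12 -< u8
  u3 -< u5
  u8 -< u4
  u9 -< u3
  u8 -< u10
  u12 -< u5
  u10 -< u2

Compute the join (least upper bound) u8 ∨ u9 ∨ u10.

u10

Common upper bounds of {u8, u9, u10}: u10, u2.
The least among these is u10.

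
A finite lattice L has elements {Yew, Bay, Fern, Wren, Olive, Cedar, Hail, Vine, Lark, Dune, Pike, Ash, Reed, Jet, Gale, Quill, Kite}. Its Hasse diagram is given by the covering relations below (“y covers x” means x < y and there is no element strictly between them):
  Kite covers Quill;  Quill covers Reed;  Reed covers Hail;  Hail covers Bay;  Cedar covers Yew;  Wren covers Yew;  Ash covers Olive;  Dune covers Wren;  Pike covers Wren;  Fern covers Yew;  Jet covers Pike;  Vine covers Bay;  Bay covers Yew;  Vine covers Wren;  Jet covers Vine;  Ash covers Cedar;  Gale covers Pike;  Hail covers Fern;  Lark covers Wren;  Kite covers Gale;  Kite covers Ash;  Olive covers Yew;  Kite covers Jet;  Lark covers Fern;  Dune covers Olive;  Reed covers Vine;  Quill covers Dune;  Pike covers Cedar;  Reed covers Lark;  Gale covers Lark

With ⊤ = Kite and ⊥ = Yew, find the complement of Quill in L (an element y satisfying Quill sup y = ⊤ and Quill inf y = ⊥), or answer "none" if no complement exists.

Cedar

Need y with Quill ∨ y = Kite and Quill ∧ y = Yew.
Checking each element gives: Cedar.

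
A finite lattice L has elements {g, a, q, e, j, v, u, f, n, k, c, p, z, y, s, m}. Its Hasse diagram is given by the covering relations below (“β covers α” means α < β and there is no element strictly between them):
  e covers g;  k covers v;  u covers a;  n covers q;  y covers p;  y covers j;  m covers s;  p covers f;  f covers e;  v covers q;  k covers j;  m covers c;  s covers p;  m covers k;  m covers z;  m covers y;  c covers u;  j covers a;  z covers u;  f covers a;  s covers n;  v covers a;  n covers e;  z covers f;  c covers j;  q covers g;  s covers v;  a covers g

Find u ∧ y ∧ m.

a

Common lower bounds of {u, y, m}: a, g.
The greatest among these is a.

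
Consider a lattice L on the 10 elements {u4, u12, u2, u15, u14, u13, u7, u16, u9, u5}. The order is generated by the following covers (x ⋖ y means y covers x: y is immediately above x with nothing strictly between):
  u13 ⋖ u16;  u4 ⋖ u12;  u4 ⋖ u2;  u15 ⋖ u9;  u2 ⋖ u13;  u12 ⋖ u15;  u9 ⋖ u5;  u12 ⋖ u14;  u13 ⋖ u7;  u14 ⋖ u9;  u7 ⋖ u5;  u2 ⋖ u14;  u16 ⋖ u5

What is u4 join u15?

Common upper bounds of {u4, u15}: u15, u5, u9.
The least among these is u15.

u15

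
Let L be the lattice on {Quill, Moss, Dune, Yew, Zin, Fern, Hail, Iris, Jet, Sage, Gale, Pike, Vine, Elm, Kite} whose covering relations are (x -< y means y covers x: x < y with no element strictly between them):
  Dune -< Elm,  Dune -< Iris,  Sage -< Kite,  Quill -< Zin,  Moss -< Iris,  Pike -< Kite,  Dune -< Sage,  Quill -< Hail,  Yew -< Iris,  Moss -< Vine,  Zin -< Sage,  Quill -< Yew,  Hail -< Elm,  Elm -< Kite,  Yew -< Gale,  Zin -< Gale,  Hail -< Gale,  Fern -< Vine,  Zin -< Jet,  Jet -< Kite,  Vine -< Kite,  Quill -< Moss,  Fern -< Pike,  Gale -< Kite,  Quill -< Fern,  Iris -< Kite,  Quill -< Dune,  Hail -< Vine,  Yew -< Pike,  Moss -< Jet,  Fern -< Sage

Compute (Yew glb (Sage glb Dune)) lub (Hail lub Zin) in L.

Gale

Sage ∧ Dune = Dune
Yew ∧ Dune = Quill
Hail ∨ Zin = Gale
Quill ∨ Gale = Gale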